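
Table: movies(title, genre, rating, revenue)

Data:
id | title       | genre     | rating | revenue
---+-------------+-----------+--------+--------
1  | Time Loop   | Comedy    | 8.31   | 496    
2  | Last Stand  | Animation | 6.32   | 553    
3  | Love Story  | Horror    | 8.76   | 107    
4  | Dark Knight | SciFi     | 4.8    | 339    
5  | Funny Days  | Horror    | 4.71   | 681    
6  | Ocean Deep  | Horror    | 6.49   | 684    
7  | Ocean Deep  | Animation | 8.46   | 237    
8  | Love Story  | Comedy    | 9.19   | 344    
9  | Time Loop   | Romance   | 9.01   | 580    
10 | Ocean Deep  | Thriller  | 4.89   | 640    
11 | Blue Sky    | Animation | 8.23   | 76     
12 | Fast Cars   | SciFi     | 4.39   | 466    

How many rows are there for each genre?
SELECT genre, COUNT(*) as count
FROM movies
GROUP BY genre

Result:
  Animation: 3
  Comedy: 2
  Horror: 3
  Romance: 1
  SciFi: 2
  Thriller: 1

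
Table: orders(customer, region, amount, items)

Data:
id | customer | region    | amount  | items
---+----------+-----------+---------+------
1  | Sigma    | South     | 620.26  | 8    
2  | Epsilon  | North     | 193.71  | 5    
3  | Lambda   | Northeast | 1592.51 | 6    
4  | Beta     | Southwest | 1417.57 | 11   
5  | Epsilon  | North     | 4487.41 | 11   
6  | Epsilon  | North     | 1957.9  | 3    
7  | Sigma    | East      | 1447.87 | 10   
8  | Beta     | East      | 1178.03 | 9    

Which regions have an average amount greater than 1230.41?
SELECT region, AVG(amount)
FROM orders
GROUP BY region
HAVING AVG(amount) > 1230.41

Result:
  East: avg=1312.95
  North: avg=2213.01
  Northeast: avg=1592.51
  Southwest: avg=1417.57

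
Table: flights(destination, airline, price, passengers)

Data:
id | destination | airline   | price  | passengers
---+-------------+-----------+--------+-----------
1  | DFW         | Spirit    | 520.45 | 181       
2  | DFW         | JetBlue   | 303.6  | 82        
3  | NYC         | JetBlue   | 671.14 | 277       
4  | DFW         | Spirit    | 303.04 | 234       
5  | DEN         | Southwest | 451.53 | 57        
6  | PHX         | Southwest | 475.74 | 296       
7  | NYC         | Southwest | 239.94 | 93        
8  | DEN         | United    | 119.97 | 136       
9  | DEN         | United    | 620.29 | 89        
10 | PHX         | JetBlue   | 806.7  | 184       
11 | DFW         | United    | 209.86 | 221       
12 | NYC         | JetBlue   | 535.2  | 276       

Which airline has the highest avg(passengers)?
SELECT airline, AVG(passengers) as val
FROM flights
GROUP BY airline
ORDER BY val DESC
LIMIT 1

Result: Spirit with avg(passengers) = 207.50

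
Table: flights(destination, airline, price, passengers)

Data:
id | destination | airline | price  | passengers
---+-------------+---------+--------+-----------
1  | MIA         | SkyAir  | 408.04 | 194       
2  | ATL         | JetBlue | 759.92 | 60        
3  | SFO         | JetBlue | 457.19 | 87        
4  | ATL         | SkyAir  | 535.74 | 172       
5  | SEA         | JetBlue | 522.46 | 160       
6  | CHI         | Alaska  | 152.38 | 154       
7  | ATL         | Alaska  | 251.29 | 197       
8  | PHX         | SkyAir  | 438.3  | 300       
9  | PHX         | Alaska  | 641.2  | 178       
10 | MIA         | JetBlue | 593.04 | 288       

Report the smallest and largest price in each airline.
SELECT airline, MIN(price), MAX(price)
FROM flights
GROUP BY airline

Result:
  Alaska: min=152.38, max=641.20
  JetBlue: min=457.19, max=759.92
  SkyAir: min=408.04, max=535.74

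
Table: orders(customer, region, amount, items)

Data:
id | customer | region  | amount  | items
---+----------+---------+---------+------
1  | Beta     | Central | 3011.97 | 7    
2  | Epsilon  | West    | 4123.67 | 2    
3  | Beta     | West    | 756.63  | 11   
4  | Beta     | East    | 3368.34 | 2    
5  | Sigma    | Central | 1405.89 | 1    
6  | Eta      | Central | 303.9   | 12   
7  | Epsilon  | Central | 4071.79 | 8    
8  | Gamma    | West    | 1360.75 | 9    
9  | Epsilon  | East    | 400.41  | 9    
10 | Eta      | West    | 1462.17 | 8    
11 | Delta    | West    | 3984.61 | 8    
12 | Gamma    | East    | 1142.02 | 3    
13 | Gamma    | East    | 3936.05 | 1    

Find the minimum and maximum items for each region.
SELECT region, MIN(items), MAX(items)
FROM orders
GROUP BY region

Result:
  Central: min=1, max=12
  East: min=1, max=9
  West: min=2, max=11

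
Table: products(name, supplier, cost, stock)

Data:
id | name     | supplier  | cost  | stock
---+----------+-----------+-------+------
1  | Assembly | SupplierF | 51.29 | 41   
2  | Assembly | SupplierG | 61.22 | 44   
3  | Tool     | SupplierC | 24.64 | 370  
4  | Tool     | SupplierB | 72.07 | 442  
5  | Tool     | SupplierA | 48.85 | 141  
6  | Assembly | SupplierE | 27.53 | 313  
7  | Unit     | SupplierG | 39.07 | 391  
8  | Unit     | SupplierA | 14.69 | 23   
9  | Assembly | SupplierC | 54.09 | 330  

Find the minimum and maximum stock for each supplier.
SELECT supplier, MIN(stock), MAX(stock)
FROM products
GROUP BY supplier

Result:
  SupplierA: min=23, max=141
  SupplierB: min=442, max=442
  SupplierC: min=330, max=370
  SupplierE: min=313, max=313
  SupplierF: min=41, max=41
  SupplierG: min=44, max=391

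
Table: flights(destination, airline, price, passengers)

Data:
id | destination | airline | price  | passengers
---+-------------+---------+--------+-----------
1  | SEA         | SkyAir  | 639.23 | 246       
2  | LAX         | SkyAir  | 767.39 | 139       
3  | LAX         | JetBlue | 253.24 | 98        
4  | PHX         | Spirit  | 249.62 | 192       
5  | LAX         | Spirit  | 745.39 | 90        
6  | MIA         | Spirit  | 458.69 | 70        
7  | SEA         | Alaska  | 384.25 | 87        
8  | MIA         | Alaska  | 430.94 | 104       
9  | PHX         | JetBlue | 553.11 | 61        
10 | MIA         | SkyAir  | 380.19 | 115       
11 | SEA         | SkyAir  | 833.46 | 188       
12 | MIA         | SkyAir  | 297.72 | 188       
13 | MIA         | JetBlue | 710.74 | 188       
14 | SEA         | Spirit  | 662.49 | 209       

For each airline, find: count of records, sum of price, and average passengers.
SELECT airline,
       COUNT(*) as cnt,
       SUM(price) as total_price,
       AVG(passengers) as avg_passengers
FROM flights
GROUP BY airline

Result:
  Alaska: 2 records, 815.19 total price, 95.50 avg passengers
  JetBlue: 3 records, 1517.09 total price, 115.67 avg passengers
  SkyAir: 5 records, 2917.99 total price, 175.20 avg passengers
  Spirit: 4 records, 2116.19 total price, 140.25 avg passengers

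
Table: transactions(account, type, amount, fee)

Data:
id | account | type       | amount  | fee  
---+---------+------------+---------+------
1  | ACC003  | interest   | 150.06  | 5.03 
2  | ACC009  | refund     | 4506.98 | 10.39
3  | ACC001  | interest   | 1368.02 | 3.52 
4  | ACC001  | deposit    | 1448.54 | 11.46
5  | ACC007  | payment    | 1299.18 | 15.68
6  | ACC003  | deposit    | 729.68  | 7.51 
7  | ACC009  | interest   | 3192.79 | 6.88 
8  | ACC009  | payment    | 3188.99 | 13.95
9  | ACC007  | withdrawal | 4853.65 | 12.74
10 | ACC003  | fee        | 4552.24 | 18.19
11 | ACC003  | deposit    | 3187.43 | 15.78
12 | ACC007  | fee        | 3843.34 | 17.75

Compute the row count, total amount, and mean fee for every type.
SELECT type,
       COUNT(*) as cnt,
       SUM(amount) as total_amount,
       AVG(fee) as avg_fee
FROM transactions
GROUP BY type

Result:
  deposit: 3 records, 5365.65 total amount, 11.58 avg fee
  fee: 2 records, 8395.58 total amount, 17.97 avg fee
  interest: 3 records, 4710.87 total amount, 5.14 avg fee
  payment: 2 records, 4488.17 total amount, 14.82 avg fee
  refund: 1 records, 4506.98 total amount, 10.39 avg fee
  withdrawal: 1 records, 4853.65 total amount, 12.74 avg fee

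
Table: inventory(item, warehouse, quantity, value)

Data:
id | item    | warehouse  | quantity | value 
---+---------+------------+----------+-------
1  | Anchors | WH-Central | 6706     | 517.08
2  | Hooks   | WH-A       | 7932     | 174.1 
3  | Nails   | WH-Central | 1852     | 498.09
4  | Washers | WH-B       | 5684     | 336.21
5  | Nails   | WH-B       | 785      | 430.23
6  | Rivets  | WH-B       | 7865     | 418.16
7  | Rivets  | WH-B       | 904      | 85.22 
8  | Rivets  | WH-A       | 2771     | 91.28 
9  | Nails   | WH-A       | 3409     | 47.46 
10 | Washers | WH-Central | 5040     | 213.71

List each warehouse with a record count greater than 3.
SELECT warehouse, COUNT(*) as cnt
FROM inventory
GROUP BY warehouse
HAVING COUNT(*) > 3

Result:
  WH-B: 4

Note: HAVING filters groups after aggregation, WHERE filters rows before.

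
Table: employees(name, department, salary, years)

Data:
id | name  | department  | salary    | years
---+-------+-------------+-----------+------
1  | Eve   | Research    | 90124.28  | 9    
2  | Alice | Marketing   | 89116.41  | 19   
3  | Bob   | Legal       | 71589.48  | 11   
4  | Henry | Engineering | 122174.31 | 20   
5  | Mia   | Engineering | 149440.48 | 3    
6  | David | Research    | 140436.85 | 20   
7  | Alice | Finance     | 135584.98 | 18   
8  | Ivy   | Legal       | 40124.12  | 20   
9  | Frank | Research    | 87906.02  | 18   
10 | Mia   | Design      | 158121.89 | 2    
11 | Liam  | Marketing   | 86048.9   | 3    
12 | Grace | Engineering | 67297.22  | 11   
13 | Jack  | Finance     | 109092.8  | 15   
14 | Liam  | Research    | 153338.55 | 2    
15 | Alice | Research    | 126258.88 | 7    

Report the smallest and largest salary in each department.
SELECT department, MIN(salary), MAX(salary)
FROM employees
GROUP BY department

Result:
  Design: min=158121.89, max=158121.89
  Engineering: min=67297.22, max=149440.48
  Finance: min=109092.80, max=135584.98
  Legal: min=40124.12, max=71589.48
  Marketing: min=86048.90, max=89116.41
  Research: min=87906.02, max=153338.55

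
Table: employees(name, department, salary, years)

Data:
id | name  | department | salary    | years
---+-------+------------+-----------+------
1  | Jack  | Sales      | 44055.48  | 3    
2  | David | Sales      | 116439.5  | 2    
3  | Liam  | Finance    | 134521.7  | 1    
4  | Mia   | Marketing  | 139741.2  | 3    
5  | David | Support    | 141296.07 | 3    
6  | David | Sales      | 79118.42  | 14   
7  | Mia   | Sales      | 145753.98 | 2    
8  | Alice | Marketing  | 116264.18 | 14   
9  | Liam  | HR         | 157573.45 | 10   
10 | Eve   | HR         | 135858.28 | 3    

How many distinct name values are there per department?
SELECT department, COUNT(DISTINCT name)
FROM employees
GROUP BY department

Result:
  Finance: 1 distinct
  HR: 2 distinct
  Marketing: 2 distinct
  Sales: 3 distinct
  Support: 1 distinct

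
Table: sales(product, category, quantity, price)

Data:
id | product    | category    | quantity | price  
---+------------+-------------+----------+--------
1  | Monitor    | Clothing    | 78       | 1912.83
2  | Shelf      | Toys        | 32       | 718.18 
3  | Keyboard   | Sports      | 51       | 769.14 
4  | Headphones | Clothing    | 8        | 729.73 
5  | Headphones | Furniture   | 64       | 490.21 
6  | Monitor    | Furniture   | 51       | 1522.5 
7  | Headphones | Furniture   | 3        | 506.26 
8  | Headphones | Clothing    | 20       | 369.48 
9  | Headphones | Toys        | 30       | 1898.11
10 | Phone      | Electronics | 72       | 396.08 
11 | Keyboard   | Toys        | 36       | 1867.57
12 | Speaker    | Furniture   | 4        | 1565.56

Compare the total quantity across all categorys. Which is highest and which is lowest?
SELECT category, SUM(quantity)
FROM sales
GROUP BY category
ORDER BY SUM(quantity)

All groups:
  Sports: 51
  Electronics: 72
  Toys: 98
  Clothing: 106
  Furniture: 122

Highest: Furniture (122)
Lowest: Sports (51)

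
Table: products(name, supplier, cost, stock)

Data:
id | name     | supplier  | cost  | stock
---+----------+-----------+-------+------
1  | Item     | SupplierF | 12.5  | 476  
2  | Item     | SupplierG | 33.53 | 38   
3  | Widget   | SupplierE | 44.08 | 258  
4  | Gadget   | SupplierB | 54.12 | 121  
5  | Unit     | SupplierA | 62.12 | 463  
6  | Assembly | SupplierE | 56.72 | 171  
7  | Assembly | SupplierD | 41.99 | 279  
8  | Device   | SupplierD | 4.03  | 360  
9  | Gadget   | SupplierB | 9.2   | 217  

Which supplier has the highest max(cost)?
SELECT supplier, MAX(cost) as val
FROM products
GROUP BY supplier
ORDER BY val DESC
LIMIT 1

Result: SupplierA with max(cost) = 62.12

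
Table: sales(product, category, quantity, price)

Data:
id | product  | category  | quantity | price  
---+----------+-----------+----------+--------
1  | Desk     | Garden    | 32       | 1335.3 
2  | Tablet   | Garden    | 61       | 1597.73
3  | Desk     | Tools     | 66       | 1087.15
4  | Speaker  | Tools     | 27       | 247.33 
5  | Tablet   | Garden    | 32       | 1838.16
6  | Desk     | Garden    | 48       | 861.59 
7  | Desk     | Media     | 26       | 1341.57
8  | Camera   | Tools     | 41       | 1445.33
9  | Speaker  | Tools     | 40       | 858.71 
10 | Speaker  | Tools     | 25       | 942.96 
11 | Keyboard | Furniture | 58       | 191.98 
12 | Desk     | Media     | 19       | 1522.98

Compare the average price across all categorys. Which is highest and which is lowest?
SELECT category, AVG(price)
FROM sales
GROUP BY category
ORDER BY AVG(price)

All groups:
  Furniture: 191.98
  Tools: 916.30
  Garden: 1408.20
  Media: 1432.28

Highest: Media (1432.28)
Lowest: Furniture (191.98)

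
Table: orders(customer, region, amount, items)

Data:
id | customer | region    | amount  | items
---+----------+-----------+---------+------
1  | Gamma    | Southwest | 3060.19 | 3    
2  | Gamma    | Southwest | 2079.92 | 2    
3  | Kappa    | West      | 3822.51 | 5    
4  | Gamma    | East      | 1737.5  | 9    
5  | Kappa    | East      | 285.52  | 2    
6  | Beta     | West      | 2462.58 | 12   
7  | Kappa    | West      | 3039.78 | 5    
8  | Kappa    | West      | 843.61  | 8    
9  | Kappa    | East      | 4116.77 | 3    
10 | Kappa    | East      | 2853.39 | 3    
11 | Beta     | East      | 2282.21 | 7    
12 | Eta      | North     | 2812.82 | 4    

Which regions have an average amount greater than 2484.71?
SELECT region, AVG(amount)
FROM orders
GROUP BY region
HAVING AVG(amount) > 2484.71

Result:
  North: avg=2812.82
  Southwest: avg=2570.06
  West: avg=2542.12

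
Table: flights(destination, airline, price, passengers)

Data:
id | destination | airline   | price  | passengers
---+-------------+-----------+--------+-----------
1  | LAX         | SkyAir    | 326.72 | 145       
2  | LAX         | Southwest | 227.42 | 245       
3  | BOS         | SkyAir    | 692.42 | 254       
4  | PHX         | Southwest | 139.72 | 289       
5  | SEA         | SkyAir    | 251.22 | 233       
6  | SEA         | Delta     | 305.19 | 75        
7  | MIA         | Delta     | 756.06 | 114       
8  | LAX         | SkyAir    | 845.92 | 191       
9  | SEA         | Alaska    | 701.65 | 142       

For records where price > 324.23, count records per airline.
SELECT airline, COUNT(*)
FROM flights
WHERE price > 324.23
GROUP BY airline

Note: WHERE filters rows before grouping.

Result:
  Alaska: 1
  Delta: 1
  SkyAir: 3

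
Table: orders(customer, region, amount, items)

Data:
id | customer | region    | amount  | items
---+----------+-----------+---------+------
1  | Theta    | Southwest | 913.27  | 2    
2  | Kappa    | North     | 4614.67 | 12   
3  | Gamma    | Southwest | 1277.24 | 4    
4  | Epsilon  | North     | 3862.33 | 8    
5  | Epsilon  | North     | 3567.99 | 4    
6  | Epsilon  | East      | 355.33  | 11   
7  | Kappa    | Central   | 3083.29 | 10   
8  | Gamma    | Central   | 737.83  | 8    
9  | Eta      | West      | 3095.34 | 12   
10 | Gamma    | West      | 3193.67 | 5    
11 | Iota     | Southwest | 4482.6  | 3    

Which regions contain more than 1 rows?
SELECT region, COUNT(*) as cnt
FROM orders
GROUP BY region
HAVING COUNT(*) > 1

Result:
  Central: 2
  North: 3
  Southwest: 3
  West: 2

Note: HAVING filters groups after aggregation, WHERE filters rows before.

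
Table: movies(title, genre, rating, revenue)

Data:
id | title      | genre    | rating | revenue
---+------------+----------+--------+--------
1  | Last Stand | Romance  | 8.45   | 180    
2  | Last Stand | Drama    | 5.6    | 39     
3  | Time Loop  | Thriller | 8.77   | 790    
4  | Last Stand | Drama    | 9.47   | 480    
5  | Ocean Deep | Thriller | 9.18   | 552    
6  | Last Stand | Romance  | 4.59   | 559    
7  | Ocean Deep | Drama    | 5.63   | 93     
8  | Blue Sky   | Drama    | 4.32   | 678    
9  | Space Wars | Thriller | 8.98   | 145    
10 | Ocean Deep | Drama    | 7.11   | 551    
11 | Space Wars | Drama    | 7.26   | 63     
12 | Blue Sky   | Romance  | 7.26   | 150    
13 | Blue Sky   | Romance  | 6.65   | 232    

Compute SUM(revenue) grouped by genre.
SELECT genre, SUM(revenue) as result
FROM movies
GROUP BY genre

Result:
  Drama: 1904
  Romance: 1121
  Thriller: 1487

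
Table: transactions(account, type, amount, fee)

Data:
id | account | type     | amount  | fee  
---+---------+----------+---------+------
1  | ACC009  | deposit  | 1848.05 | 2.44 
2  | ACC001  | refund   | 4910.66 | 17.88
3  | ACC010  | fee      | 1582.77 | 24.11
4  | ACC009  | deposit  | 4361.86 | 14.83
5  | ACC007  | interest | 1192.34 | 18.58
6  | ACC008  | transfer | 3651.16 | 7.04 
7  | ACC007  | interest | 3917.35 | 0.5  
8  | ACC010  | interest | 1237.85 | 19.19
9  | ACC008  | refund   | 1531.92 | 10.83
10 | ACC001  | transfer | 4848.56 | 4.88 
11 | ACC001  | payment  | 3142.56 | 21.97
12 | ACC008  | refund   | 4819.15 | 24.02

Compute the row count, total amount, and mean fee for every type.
SELECT type,
       COUNT(*) as cnt,
       SUM(amount) as total_amount,
       AVG(fee) as avg_fee
FROM transactions
GROUP BY type

Result:
  deposit: 2 records, 6209.91 total amount, 8.64 avg fee
  fee: 1 records, 1582.77 total amount, 24.11 avg fee
  interest: 3 records, 6347.54 total amount, 12.76 avg fee
  payment: 1 records, 3142.56 total amount, 21.97 avg fee
  refund: 3 records, 11261.73 total amount, 17.58 avg fee
  transfer: 2 records, 8499.72 total amount, 5.96 avg fee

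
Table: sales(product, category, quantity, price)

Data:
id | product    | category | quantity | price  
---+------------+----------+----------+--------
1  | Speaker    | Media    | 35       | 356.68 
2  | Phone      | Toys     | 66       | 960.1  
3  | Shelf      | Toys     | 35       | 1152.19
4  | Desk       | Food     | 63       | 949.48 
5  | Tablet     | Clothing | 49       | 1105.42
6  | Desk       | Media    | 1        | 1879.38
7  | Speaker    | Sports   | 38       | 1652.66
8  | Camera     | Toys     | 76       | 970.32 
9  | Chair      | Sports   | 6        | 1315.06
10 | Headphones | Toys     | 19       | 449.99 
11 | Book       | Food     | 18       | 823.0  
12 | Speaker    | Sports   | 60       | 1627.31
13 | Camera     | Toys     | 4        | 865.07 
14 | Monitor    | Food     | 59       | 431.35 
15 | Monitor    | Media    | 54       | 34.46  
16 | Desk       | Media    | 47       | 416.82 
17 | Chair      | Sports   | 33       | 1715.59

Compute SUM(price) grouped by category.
SELECT category, SUM(price) as result
FROM sales
GROUP BY category

Result:
  Clothing: 1105.42
  Food: 2203.83
  Media: 2687.34
  Sports: 6310.62
  Toys: 4397.67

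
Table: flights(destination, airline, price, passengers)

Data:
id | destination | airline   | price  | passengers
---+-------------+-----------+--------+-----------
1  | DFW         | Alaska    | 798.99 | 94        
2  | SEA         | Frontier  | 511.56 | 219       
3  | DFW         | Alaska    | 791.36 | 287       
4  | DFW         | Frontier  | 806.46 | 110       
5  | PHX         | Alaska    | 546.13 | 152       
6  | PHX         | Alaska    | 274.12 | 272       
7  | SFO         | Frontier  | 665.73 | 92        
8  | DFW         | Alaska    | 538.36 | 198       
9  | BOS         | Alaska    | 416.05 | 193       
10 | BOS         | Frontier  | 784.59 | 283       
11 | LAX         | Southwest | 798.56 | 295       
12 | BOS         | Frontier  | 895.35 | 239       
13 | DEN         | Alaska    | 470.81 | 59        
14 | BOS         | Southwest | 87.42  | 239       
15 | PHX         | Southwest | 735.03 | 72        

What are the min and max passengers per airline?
SELECT airline, MIN(passengers), MAX(passengers)
FROM flights
GROUP BY airline

Result:
  Alaska: min=59, max=287
  Frontier: min=92, max=283
  Southwest: min=72, max=295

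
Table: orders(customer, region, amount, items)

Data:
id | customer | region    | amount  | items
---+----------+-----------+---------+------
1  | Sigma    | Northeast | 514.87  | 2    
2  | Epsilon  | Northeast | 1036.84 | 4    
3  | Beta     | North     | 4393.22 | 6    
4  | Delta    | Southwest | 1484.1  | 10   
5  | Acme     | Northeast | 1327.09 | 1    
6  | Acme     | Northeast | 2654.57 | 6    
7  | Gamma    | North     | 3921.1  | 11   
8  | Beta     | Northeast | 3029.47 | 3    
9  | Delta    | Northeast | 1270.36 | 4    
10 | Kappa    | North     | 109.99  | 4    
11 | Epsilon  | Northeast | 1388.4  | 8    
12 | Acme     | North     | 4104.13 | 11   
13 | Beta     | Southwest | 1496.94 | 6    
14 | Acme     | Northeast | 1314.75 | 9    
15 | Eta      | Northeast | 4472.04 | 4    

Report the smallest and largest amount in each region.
SELECT region, MIN(amount), MAX(amount)
FROM orders
GROUP BY region

Result:
  North: min=109.99, max=4393.22
  Northeast: min=514.87, max=4472.04
  Southwest: min=1484.10, max=1496.94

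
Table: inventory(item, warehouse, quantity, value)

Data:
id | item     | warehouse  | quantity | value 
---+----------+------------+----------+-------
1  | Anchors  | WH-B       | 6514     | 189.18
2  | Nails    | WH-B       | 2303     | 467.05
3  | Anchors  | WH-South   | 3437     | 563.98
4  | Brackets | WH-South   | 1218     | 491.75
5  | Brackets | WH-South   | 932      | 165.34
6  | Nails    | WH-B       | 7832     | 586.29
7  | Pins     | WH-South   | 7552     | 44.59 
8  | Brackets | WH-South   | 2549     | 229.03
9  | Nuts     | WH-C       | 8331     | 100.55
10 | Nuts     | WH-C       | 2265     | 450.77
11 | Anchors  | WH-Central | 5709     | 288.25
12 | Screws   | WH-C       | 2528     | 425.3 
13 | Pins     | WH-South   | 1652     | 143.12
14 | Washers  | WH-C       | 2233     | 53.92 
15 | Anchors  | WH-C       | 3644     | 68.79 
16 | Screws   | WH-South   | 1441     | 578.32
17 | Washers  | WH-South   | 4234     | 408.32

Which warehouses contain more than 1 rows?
SELECT warehouse, COUNT(*) as cnt
FROM inventory
GROUP BY warehouse
HAVING COUNT(*) > 1

Result:
  WH-B: 3
  WH-C: 5
  WH-South: 8

Note: HAVING filters groups after aggregation, WHERE filters rows before.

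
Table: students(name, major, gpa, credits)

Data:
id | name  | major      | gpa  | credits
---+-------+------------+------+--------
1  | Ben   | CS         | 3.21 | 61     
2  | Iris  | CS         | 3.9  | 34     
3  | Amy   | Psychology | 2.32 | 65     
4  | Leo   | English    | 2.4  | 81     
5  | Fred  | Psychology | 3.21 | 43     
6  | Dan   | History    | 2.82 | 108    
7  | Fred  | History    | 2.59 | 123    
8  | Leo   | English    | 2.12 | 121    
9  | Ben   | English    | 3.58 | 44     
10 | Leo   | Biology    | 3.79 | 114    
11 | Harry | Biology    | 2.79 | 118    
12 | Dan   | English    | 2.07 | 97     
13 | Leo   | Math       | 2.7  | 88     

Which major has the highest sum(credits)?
SELECT major, SUM(credits) as val
FROM students
GROUP BY major
ORDER BY val DESC
LIMIT 1

Result: English with sum(credits) = 343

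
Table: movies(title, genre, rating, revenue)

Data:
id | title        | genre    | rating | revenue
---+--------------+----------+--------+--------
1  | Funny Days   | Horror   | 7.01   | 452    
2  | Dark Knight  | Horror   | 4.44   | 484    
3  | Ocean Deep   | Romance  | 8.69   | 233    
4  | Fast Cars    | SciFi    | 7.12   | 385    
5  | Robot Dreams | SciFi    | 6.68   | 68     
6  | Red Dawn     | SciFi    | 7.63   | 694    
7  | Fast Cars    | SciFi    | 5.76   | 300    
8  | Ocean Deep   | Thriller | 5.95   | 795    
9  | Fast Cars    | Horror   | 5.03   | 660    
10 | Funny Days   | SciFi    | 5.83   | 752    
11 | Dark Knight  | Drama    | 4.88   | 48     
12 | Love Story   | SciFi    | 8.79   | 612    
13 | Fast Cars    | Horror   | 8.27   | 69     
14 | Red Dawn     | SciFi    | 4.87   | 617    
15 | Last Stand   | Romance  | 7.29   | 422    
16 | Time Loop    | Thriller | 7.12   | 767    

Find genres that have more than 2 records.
SELECT genre, COUNT(*) as cnt
FROM movies
GROUP BY genre
HAVING COUNT(*) > 2

Result:
  Horror: 4
  SciFi: 7

Note: HAVING filters groups after aggregation, WHERE filters rows before.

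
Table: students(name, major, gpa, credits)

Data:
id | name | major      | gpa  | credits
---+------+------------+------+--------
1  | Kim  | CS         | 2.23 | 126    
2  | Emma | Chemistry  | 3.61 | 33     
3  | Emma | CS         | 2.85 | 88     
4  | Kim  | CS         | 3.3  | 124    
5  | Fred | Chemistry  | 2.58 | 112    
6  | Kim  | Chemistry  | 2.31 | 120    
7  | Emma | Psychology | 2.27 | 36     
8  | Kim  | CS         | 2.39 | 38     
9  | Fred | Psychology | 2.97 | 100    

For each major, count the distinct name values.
SELECT major, COUNT(DISTINCT name)
FROM students
GROUP BY major

Result:
  CS: 2 distinct
  Chemistry: 3 distinct
  Psychology: 2 distinct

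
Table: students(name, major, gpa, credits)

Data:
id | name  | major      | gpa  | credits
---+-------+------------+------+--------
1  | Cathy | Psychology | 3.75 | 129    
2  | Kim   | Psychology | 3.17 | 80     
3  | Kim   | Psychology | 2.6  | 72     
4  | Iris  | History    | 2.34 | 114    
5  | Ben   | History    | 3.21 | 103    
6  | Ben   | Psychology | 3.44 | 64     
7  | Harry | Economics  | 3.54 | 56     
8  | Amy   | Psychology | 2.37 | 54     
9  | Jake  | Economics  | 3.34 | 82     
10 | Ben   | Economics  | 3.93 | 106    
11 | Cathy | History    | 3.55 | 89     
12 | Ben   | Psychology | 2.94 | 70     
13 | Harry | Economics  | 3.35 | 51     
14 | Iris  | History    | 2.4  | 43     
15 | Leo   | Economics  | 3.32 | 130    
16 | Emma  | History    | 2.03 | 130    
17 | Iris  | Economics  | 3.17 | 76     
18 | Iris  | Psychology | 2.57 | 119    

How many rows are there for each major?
SELECT major, COUNT(*) as count
FROM students
GROUP BY major

Result:
  Economics: 6
  History: 5
  Psychology: 7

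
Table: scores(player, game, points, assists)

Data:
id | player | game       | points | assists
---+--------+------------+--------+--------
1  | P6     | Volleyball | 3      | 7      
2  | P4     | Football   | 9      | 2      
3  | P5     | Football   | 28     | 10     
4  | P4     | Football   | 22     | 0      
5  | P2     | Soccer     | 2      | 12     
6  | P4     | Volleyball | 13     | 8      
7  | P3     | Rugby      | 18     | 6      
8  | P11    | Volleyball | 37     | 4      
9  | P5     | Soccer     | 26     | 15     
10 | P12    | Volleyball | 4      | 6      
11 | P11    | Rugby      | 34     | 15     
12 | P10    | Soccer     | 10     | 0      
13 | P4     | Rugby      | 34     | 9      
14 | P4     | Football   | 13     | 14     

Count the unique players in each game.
SELECT game, COUNT(DISTINCT player)
FROM scores
GROUP BY game

Result:
  Football: 2 distinct
  Rugby: 3 distinct
  Soccer: 3 distinct
  Volleyball: 4 distinct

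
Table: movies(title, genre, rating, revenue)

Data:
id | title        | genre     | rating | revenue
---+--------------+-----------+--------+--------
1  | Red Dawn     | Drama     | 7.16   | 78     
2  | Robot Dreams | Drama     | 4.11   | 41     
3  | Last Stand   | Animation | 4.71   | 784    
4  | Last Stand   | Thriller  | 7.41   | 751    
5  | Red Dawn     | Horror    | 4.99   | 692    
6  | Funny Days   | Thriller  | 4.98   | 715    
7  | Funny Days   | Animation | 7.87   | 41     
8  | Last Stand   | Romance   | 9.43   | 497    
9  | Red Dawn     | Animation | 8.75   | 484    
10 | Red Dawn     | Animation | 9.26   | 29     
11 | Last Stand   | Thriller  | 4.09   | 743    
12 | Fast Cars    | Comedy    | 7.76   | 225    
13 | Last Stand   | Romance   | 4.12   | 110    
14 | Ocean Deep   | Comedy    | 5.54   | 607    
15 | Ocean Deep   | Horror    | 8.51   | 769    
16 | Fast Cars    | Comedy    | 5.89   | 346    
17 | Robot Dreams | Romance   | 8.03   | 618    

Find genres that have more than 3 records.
SELECT genre, COUNT(*) as cnt
FROM movies
GROUP BY genre
HAVING COUNT(*) > 3

Result:
  Animation: 4

Note: HAVING filters groups after aggregation, WHERE filters rows before.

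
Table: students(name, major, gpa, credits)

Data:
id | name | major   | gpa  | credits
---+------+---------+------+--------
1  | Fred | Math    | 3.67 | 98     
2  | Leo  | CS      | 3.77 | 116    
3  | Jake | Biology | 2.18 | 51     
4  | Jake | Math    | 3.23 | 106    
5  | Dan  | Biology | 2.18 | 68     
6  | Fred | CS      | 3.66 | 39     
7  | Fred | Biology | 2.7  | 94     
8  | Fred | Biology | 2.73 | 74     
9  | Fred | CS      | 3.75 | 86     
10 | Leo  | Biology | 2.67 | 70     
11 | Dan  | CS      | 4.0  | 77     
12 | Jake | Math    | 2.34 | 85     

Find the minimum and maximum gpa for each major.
SELECT major, MIN(gpa), MAX(gpa)
FROM students
GROUP BY major

Result:
  Biology: min=2.18, max=2.73
  CS: min=3.66, max=4.00
  Math: min=2.34, max=3.67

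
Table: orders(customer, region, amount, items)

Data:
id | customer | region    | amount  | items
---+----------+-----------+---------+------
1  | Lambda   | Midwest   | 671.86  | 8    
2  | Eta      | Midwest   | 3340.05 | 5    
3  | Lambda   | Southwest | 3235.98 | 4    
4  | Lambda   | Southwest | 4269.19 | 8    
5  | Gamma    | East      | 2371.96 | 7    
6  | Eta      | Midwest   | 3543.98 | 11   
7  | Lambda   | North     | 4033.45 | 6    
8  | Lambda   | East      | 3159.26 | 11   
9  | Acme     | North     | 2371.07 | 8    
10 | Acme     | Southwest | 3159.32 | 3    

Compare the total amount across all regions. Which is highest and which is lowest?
SELECT region, SUM(amount)
FROM orders
GROUP BY region
ORDER BY SUM(amount)

All groups:
  East: 5531.22
  North: 6404.52
  Midwest: 7555.89
  Southwest: 10664.49

Highest: Southwest (10664.49)
Lowest: East (5531.22)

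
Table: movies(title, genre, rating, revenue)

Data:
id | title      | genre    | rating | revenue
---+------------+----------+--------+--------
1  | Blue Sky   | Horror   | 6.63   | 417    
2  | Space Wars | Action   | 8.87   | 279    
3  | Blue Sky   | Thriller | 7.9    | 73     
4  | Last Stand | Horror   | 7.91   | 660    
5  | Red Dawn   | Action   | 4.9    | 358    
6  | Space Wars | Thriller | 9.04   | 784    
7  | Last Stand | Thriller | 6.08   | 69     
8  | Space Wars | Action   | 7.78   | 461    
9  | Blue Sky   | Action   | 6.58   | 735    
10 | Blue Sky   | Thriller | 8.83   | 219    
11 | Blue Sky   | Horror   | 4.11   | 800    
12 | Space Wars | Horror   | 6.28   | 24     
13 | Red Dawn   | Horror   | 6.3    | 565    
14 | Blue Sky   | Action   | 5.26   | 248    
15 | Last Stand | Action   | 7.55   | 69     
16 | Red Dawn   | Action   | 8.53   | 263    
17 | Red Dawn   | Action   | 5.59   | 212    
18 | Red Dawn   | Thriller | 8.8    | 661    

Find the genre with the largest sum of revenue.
SELECT genre, SUM(revenue) as val
FROM movies
GROUP BY genre
ORDER BY val DESC
LIMIT 1

Result: Action with sum(revenue) = 2625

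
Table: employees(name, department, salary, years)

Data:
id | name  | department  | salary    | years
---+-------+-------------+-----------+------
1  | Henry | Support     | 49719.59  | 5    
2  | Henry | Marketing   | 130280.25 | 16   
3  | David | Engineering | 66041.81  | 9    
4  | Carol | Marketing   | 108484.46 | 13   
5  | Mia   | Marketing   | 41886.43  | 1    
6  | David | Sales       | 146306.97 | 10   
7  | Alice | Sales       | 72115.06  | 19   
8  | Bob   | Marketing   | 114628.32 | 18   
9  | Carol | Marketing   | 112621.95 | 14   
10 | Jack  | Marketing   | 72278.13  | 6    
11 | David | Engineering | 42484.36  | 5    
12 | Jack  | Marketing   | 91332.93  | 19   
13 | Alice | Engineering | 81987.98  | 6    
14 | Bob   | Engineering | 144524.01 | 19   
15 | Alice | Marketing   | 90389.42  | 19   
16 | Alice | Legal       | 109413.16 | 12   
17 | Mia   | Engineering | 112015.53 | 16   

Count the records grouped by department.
SELECT department, COUNT(*) as count
FROM employees
GROUP BY department

Result:
  Engineering: 5
  Legal: 1
  Marketing: 8
  Sales: 2
  Support: 1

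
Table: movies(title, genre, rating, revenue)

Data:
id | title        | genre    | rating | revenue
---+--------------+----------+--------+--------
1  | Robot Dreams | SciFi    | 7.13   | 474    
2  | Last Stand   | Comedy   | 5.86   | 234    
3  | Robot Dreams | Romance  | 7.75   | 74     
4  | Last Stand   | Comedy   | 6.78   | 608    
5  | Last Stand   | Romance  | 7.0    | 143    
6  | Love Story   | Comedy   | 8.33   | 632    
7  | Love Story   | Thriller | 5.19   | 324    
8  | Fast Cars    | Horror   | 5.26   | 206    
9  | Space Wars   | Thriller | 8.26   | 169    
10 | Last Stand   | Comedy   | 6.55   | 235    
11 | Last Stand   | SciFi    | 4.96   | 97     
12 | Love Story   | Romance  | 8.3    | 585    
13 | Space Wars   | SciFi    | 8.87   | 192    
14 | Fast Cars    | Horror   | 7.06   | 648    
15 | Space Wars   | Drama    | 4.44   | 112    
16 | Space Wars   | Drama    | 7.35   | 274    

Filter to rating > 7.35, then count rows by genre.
SELECT genre, COUNT(*)
FROM movies
WHERE rating > 7.35
GROUP BY genre

Note: WHERE filters rows before grouping.

Result:
  Comedy: 1
  Romance: 2
  SciFi: 1
  Thriller: 1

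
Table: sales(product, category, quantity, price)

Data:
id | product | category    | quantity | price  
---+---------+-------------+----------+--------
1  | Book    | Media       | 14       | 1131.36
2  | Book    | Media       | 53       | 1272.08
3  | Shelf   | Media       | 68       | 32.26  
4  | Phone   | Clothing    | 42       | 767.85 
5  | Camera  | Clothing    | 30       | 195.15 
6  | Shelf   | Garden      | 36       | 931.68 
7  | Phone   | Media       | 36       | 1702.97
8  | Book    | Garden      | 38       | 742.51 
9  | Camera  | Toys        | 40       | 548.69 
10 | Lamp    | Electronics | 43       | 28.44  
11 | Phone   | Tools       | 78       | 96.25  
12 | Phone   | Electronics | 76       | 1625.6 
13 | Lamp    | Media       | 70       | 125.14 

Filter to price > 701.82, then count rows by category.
SELECT category, COUNT(*)
FROM sales
WHERE price > 701.82
GROUP BY category

Note: WHERE filters rows before grouping.

Result:
  Clothing: 1
  Electronics: 1
  Garden: 2
  Media: 3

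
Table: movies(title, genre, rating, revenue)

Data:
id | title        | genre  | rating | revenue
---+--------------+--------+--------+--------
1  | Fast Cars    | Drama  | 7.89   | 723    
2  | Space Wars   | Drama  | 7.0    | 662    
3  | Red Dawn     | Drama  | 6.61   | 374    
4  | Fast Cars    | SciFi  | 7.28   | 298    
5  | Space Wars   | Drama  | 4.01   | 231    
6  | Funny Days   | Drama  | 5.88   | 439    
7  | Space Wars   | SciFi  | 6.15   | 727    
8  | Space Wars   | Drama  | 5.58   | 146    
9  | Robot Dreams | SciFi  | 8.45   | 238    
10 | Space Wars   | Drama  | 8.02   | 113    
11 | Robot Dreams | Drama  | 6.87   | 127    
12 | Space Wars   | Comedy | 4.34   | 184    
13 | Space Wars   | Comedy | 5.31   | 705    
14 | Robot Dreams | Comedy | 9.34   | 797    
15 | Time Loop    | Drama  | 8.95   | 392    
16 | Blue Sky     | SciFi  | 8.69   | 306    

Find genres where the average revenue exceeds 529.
SELECT genre, AVG(revenue)
FROM movies
GROUP BY genre
HAVING AVG(revenue) > 529

Result:
  Comedy: avg=562.00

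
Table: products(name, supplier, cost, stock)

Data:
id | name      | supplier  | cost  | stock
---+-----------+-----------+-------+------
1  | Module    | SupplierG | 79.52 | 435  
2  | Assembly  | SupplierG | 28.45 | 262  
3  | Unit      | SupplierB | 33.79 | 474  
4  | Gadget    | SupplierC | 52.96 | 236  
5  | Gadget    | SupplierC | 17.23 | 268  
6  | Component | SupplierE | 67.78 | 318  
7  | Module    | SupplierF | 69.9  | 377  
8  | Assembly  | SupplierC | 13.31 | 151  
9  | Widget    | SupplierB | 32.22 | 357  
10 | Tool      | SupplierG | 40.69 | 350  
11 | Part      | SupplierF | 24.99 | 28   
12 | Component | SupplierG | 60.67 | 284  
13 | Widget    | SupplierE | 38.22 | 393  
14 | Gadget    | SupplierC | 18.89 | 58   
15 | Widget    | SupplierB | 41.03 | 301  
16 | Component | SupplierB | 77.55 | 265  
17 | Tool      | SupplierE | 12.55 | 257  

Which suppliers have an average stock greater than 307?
SELECT supplier, AVG(stock)
FROM products
GROUP BY supplier
HAVING AVG(stock) > 307

Result:
  SupplierB: avg=349.25
  SupplierE: avg=322.67
  SupplierG: avg=332.75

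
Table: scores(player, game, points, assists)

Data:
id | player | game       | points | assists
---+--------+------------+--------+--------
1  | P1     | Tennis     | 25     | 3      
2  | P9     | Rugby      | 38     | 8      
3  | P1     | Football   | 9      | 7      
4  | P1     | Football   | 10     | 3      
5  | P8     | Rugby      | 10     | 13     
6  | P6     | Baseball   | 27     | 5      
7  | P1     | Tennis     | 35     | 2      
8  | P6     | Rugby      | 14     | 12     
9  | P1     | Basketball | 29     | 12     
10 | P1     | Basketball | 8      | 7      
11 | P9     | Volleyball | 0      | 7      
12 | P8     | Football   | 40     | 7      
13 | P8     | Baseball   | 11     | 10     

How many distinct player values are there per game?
SELECT game, COUNT(DISTINCT player)
FROM scores
GROUP BY game

Result:
  Baseball: 2 distinct
  Basketball: 1 distinct
  Football: 2 distinct
  Rugby: 3 distinct
  Tennis: 1 distinct
  Volleyball: 1 distinct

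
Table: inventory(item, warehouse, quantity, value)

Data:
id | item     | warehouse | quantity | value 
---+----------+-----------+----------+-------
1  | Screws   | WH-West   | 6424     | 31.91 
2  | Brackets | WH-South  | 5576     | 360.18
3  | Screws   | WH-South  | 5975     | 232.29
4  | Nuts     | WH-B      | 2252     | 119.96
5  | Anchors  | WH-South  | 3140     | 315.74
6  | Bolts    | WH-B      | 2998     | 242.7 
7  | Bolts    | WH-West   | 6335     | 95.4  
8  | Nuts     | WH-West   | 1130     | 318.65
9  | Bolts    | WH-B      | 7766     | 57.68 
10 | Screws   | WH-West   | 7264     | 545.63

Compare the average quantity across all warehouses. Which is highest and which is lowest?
SELECT warehouse, AVG(quantity)
FROM inventory
GROUP BY warehouse
ORDER BY AVG(quantity)

All groups:
  WH-B: 4338.67
  WH-South: 4897.00
  WH-West: 5288.25

Highest: WH-West (5288.25)
Lowest: WH-B (4338.67)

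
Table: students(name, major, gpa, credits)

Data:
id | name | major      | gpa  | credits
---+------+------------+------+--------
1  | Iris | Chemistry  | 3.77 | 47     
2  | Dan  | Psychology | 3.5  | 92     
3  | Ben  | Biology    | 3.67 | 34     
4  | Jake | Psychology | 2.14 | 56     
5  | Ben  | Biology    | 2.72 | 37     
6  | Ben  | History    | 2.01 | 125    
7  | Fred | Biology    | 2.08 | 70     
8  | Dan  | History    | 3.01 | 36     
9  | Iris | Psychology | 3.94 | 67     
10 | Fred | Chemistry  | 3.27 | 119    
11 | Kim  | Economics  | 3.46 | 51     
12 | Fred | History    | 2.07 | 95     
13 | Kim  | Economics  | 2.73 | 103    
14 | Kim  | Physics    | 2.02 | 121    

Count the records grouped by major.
SELECT major, COUNT(*) as count
FROM students
GROUP BY major

Result:
  Biology: 3
  Chemistry: 2
  Economics: 2
  History: 3
  Physics: 1
  Psychology: 3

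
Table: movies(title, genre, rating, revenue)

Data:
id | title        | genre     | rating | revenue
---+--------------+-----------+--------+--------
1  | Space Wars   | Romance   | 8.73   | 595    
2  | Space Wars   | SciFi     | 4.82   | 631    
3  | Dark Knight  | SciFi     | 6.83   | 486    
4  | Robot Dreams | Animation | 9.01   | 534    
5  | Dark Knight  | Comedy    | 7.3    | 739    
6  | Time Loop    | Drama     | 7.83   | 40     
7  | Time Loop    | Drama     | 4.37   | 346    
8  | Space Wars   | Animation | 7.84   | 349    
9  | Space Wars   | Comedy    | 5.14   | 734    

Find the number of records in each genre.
SELECT genre, COUNT(*) as count
FROM movies
GROUP BY genre

Result:
  Animation: 2
  Comedy: 2
  Drama: 2
  Romance: 1
  SciFi: 2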